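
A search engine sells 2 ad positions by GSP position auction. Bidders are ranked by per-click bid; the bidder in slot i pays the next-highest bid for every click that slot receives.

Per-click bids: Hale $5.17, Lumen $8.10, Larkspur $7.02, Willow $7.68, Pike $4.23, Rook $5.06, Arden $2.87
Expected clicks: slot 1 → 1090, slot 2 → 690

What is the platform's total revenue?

Total revenue: $13215.00

Ranked by bid: $8.10 (Lumen) > $7.68 (Willow) > $7.02 (Larkspur) > …
Slot 1: Lumen pays $7.68 × 1090 = $8371.20
Slot 2: Willow pays $7.02 × 690 = $4843.80
Total = $13215.00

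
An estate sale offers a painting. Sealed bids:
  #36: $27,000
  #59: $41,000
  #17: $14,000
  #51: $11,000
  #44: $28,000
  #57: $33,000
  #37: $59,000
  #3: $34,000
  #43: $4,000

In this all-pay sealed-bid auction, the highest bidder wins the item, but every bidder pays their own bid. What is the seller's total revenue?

Total revenue: $251,000

Bids ranked: 59,000 (#37) > 41,000 (#59) > 34,000 (#3) > 33,000 (#57) > 28,000 (#44) > 27,000 (#36) > …
#37 wins with the top bid; all bids are sunk regardless.
Every bidder forfeits their bid regardless of winning.
Revenue = 27,000 + 41,000 + 14,000 + 11,000 + 28,000 + 33,000 + 59,000 + 34,000 + 4,000 = $251,000.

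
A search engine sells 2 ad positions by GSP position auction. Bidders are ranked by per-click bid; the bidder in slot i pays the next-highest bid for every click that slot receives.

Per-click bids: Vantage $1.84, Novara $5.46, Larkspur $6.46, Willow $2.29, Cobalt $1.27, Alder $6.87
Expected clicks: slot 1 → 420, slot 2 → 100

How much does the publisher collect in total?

Total revenue: $3259.20

Ranked by bid: $6.87 (Alder) > $6.46 (Larkspur) > $5.46 (Novara) > …
Slot 1: Alder pays $6.46 × 420 = $2713.20
Slot 2: Larkspur pays $5.46 × 100 = $546.00
Total = $3259.20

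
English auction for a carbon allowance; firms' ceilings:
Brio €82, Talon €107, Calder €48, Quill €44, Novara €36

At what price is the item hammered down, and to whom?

Talon wins at €82

Sorting limits: 107 (Talon) > 82 (Brio) > 48 (Calder) > 44 (Quill) > 36 (Novara)
Brio is the last rival to drop out, at €82; Talon remains and wins at that price.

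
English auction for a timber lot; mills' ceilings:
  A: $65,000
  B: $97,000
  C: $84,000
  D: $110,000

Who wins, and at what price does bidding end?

D wins at $97,000

Limits ranked: 110,000 (D) > 97,000 (B) > 84,000 (C) > 65,000 (A)
Bidding ends when B exits at $97,000; D takes it.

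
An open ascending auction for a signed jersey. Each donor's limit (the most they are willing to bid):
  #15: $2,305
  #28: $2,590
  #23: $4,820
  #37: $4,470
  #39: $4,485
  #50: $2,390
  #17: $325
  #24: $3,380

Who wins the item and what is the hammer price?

#23 wins at $4,485

Sorting limits: 4,820 (#23) > 4,485 (#39) > 4,470 (#37) > 3,380 (#24) > 2,590 (#28) > 2,390 (#50) > …
#39 is the last rival to drop out, at $4,485; #23 remains and wins at that price.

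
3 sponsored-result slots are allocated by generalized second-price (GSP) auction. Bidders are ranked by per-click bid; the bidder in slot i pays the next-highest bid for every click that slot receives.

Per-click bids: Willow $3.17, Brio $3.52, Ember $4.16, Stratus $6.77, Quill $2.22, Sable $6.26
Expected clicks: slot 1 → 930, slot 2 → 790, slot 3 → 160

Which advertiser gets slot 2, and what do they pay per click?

Ranked by bid: $6.77 (Stratus) > $6.26 (Sable) > $4.16 (Ember) > $3.52 (Brio) > …
Slot 2 goes to the second-ranked bidder, Sable, who pays the next bid down: $4.16/click.

Sable; $4.16 per click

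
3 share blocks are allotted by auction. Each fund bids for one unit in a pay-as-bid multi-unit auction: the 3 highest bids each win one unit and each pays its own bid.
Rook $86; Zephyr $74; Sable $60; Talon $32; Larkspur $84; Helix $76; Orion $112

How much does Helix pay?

Bids ranked high→low: 112 (Orion), 86 (Rook), 84 (Larkspur), 76 (Helix), 74 (Zephyr), …
Top 3: Orion, Rook, Larkspur.
Helix does not win → $0.

Helix pays $0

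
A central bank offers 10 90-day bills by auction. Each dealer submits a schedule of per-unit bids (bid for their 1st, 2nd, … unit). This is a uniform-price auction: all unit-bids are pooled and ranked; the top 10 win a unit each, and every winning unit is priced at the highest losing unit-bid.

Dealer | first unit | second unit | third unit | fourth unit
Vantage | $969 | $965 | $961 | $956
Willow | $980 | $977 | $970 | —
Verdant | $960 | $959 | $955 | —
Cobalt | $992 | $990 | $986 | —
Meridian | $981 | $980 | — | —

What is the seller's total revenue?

Total revenue: $9,610

All unit-bids, highest first — top 10: 992 (Cobalt-1), 990 (Cobalt-2), 986 (Cobalt-3), 981 (Meridian-1), 980 (Willow-1), 980 (Meridian-2), 977 (Willow-2), 970 (Willow-3), 969 (Vantage-1), 965 (Vantage-2)
Highest rejected unit-bid = $961.
Allocation: Cobalt 3, Meridian 2, Vantage 2, Willow 3. Every unit priced at $961.
Revenue = 10 × 961 = $9,610.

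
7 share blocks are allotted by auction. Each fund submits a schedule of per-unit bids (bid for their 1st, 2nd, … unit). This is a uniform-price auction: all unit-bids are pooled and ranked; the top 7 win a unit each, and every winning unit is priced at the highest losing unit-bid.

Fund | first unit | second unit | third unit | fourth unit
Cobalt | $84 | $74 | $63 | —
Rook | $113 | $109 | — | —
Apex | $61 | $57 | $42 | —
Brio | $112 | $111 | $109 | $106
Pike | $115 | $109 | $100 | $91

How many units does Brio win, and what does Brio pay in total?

Pooled unit-bids ranked (top 7): 115 (Pike-1), 113 (Rook-1), 112 (Brio-1), 111 (Brio-2), 109 (Rook-2), 109 (Brio-3), 109 (Pike-2)
Highest rejected unit-bid = $106.
Brio wins 3 unit(s) at $106 each.

Brio: 3 units, pays $318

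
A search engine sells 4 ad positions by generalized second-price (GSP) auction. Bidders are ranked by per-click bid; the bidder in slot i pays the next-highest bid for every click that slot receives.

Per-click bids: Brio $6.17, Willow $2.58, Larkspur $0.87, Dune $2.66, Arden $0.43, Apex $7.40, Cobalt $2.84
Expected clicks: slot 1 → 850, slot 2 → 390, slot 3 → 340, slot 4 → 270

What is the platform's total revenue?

Sorting advertisers: $7.40 (Apex) > $6.17 (Brio) > $2.84 (Cobalt) > $2.66 (Dune) > $2.58 (Willow) > …
Slot 1: Apex pays $6.17 × 850 = $5244.50
Slot 2: Brio pays $2.84 × 390 = $1107.60
Slot 3: Cobalt pays $2.66 × 340 = $904.40
Slot 4: Dune pays $2.58 × 270 = $696.60
Total = $7953.10

Total revenue: $7953.10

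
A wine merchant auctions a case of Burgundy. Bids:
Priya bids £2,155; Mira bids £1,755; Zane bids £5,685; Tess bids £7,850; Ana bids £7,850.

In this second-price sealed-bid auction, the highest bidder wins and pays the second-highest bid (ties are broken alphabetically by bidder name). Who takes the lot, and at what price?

Ana pays £7,850

Bids in order: 7,850 (Ana) > 7,850 (Tess) > 5,685 (Zane) > 2,155 (Priya) > 1,755 (Mira)
Tie at £7,850 → Ana wins by tie-break.
Ana is highest; pays the second-highest bid, £7,850.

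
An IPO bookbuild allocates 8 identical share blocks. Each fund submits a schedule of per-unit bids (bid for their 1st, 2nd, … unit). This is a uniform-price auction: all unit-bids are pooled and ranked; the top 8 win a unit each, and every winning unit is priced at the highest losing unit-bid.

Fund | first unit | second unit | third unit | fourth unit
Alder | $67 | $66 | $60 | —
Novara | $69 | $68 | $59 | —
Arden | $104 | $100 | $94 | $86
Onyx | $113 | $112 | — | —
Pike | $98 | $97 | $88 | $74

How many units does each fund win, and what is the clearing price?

Arden 3, Onyx 2, Pike 3; clearing price $86

Merging the schedules and taking the best 8: 113 (Onyx-1), 112 (Onyx-2), 104 (Arden-1), 100 (Arden-2), 98 (Pike-1), 97 (Pike-2), 94 (Arden-3), 88 (Pike-3)
First bid not allocated: $86.
Allocation: Arden 3, Onyx 2, Pike 3.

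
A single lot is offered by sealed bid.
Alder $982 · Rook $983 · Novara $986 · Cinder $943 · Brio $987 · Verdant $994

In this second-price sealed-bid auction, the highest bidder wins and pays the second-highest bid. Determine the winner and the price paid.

Bids ranked: 994 (Verdant) > 987 (Brio) > 986 (Novara) > 983 (Rook) > 982 (Alder) > 943 (Cinder)
Second-price: Verdant pays Brio's bid of $987.

Verdant pays $987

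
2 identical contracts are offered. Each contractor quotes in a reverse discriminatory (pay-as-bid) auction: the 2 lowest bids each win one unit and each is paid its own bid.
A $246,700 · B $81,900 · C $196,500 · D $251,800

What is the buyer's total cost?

Bids ranked low→high: 81,900 (B), 196,500 (C), 246,700 (A), 251,800 (D)
Winners (2 units): B, C.
Total cost = 81,900 + 196,500 = $278,400.

Total cost: $278,400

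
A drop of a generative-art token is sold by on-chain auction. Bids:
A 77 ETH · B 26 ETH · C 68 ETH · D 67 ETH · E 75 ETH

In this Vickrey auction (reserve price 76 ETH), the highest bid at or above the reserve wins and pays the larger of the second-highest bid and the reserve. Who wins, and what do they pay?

Bids in order: 77 (A) > 75 (E) > 68 (C) > 67 (D) > 26 (B)
Highest eligible bid: A at 77 ETH.
Second-highest bid 75 ETH is below the reserve 76 ETH, so the reserve binds → payment 76 ETH.

A pays 76 ETH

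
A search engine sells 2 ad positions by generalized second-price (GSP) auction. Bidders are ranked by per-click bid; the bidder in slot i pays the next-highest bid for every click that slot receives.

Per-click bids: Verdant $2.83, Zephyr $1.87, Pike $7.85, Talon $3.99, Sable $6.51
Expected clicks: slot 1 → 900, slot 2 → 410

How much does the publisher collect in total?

Total revenue: $7494.90

Sorting advertisers: $7.85 (Pike) > $6.51 (Sable) > $3.99 (Talon) > …
Slot 1: Pike pays $6.51 × 900 = $5859.00
Slot 2: Sable pays $3.99 × 410 = $1635.90
Total = $7494.90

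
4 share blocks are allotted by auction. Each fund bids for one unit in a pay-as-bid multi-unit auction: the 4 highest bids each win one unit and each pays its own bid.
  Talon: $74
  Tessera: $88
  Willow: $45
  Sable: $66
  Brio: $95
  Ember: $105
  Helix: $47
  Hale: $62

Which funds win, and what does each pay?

Ember $105, Brio $95, Tessera $88, Talon $74

Ordering the bids: 105 (Ember), 95 (Brio), 88 (Tessera), 74 (Talon), 66 (Sable), 62 (Hale), …
The 4 highest are Ember, Brio, Tessera, Talon.
Each winner pays its own bid: Ember $105, Brio $95, Tessera $88, Talon $74.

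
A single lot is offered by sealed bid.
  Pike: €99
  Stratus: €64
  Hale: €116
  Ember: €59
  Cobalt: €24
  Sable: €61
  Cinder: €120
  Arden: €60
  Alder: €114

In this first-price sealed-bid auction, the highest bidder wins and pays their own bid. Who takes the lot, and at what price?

Cinder pays €120

Rule: the highest bidder wins and pays their own bid.
Bids in order: 120 (Cinder) > 116 (Hale) > 114 (Alder) > 99 (Pike) > 64 (Stratus) > 61 (Sable) > …
Cinder is highest → pays own bid, €120.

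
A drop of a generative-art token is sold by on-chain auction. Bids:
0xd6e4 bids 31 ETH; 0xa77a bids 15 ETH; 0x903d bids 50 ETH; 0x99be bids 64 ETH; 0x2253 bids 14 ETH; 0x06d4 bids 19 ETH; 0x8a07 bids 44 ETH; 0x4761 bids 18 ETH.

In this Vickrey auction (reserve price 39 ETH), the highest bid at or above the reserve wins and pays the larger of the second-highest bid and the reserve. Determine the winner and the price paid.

0x99be pays 50 ETH

Bids in order: 64 (0x99be) > 50 (0x903d) > 44 (0x8a07) > 31 (0xd6e4) > 19 (0x06d4) > 18 (0x4761) > …
0x99be has the top bid at or above the reserve (64 ETH).
max(second-highest 50 ETH, reserve 39 ETH) = 50 ETH; the reserve does not bind.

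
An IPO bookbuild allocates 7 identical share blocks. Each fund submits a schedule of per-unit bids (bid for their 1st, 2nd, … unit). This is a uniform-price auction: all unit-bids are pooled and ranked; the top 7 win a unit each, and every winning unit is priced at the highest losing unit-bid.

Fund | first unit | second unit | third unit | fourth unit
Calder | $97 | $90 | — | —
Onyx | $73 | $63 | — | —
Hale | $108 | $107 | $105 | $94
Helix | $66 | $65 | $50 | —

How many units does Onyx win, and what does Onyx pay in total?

Onyx: 1 unit, pays $66

Pooled unit-bids ranked (top 7): 108 (Hale-1), 107 (Hale-2), 105 (Hale-3), 97 (Calder-1), 94 (Hale-4), 90 (Calder-2), 73 (Onyx-1)
Highest rejected unit-bid = $66.
Onyx wins 1 unit(s) at $66 each.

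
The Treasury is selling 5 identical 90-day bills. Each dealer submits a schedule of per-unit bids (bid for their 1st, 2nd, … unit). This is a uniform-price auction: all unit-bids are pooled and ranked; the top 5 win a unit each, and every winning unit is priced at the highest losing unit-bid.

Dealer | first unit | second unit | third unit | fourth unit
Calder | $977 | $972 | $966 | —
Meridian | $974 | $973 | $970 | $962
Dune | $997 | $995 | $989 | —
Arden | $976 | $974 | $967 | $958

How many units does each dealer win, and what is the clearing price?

Merging the schedules and taking the best 5: 997 (Dune-1), 995 (Dune-2), 989 (Dune-3), 977 (Calder-1), 976 (Arden-1)
First bid not allocated: $974.
Allocation: Arden 1, Calder 1, Dune 3.

Arden 1, Calder 1, Dune 3; clearing price $974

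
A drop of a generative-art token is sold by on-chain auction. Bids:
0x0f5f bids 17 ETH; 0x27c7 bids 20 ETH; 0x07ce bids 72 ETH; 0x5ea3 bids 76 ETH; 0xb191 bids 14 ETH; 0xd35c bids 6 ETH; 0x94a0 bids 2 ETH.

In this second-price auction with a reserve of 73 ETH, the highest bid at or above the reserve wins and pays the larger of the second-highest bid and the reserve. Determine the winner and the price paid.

0x5ea3 pays 73 ETH

Bids in order: 76 (0x5ea3) > 72 (0x07ce) > 20 (0x27c7) > 17 (0x0f5f) > 14 (0xb191) > 6 (0xd35c) > …
0x5ea3 has the top bid at or above the reserve (76 ETH).
Second-highest bid 72 ETH is below the reserve 73 ETH, so the reserve binds → payment 73 ETH.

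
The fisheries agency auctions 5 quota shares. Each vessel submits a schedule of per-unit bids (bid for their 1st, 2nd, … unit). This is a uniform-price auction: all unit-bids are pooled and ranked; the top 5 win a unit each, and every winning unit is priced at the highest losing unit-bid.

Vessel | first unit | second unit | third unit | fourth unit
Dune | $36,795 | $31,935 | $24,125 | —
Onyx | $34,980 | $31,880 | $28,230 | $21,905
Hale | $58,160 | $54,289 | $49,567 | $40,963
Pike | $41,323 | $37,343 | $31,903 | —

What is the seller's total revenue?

Total revenue: $186,715

Merging the schedules and taking the best 5: 58,160 (Hale-1), 54,289 (Hale-2), 49,567 (Hale-3), 41,323 (Pike-1), 40,963 (Hale-4)
First bid not allocated: $37,343.
Allocation: Hale 4, Pike 1. Every unit priced at $37,343.
Revenue = 5 × 37,343 = $186,715.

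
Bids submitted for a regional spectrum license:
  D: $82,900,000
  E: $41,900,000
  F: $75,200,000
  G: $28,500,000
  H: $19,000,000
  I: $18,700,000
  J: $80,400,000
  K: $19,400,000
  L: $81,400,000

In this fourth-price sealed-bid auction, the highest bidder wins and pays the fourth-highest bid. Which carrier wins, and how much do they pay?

D pays $75,200,000

Bids ranked: 82,900,000 (D) > 81,400,000 (L) > 80,400,000 (J) > 75,200,000 (F) > 41,900,000 (E) > 28,500,000 (G) > …
D is highest; pays the fourth-highest bid, $75,200,000.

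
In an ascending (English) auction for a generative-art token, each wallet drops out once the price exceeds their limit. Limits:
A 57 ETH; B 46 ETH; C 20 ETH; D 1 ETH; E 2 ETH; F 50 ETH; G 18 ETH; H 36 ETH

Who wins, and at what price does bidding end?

Sorting limits: 57 (A) > 50 (F) > 46 (B) > 36 (H) > 20 (C) > 18 (G) > …
Bidding ends when F exits at 50 ETH; A takes it.

A wins at 50 ETH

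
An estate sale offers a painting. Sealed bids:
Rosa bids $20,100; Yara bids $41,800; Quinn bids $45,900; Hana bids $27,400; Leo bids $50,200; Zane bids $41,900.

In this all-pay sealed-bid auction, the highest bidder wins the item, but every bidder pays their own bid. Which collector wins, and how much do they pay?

Leo pays $50,200

Sorting bids: 50,200 (Leo) > 45,900 (Quinn) > 41,900 (Zane) > 41,800 (Yara) > 27,400 (Hana) > 20,100 (Rosa)
Leo wins with the top bid; all bids are sunk regardless.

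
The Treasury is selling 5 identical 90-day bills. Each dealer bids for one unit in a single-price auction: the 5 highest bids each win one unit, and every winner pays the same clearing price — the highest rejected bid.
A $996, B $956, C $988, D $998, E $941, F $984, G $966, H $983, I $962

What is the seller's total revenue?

Sorting: 998 (D), 996 (A), 988 (C), 984 (F), 983 (H), 966 (G), 962 (I), …
Winners (5 units): D, A, C, F, H.
Clearing price = highest rejected bid = $966.
Total revenue = 5 × $966 = $4,830.

Total revenue: $4,830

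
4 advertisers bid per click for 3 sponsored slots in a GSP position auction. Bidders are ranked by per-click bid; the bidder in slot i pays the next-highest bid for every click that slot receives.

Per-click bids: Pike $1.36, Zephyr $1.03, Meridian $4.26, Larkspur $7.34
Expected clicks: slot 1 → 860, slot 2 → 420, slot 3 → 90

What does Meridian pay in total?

Meridian pays $571.20

Sorting advertisers: $7.34 (Larkspur) > $4.26 (Meridian) > $1.36 (Pike) > $1.03 (Zephyr)
Meridian holds slot 2 → pays next bid $1.36 × 420 clicks = $571.20.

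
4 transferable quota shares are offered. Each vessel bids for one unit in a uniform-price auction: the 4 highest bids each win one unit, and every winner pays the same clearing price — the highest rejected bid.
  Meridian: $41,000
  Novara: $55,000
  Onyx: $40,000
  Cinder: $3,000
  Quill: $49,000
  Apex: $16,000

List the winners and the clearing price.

Bids ranked high→low: 55,000 (Novara), 49,000 (Quill), 41,000 (Meridian), 40,000 (Onyx), 16,000 (Apex), 3,000 (Cinder)
The 4 highest are Novara, Quill, Meridian, Onyx.
First losing bid is Apex's $16,000, which sets the uniform price.

Novara, Quill, Meridian, Onyx; each pays $16,000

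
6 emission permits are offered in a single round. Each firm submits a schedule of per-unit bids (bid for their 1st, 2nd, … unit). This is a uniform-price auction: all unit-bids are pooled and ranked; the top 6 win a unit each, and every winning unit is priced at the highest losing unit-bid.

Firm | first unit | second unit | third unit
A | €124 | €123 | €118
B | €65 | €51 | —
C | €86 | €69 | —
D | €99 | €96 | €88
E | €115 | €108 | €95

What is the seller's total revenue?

Total revenue: €576

Pooled unit-bids ranked (top 6): 124 (A-1), 123 (A-2), 118 (A-3), 115 (E-1), 108 (E-2), 99 (D-1)
The (k+1)-th unit-bid is €96.
Allocation: A 3, D 1, E 2. Every unit priced at €96.
Revenue = 6 × 96 = €576.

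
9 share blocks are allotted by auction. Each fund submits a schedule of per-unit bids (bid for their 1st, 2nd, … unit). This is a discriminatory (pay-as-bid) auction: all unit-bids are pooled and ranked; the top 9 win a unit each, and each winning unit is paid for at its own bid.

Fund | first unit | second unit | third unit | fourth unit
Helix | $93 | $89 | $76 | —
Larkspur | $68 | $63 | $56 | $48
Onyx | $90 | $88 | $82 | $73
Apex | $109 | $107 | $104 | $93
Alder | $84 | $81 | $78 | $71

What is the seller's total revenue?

Pooled unit-bids ranked (top 9): 109 (Apex-1), 107 (Apex-2), 104 (Apex-3), 93 (Helix-1), 93 (Apex-4), 90 (Onyx-1), 89 (Helix-2), 88 (Onyx-2), 84 (Alder-1)
Next rejected bid: $82 (not a price — pay-as-bid).
Each winning unit pays its own bid.
Revenue = 109 + 107 + 104 + 93 + 93 + 90 + 89 + 88 + 84 = $857.

Total revenue: $857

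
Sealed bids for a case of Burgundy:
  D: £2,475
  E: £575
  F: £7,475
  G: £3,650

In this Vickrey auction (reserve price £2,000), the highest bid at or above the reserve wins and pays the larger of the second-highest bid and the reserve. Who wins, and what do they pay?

F pays £3,650

Bids in order: 7,475 (F) > 3,650 (G) > 2,475 (D) > 575 (E)
F has the top bid at or above the reserve (£7,475).
Second-highest bid £3,650 exceeds the reserve £2,000 → payment £3,650.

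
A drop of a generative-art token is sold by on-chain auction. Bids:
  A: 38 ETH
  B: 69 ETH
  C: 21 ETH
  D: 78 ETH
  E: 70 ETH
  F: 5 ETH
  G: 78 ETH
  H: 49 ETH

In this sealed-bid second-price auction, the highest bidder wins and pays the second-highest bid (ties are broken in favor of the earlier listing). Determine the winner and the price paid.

D pays 78 ETH

Sorting bids: 78 (D) > 78 (G) > 70 (E) > 69 (B) > 49 (H) > 38 (A) > …
Tie at 78 ETH → D wins by tie-break.
Second-price: D pays G's bid of 78 ETH.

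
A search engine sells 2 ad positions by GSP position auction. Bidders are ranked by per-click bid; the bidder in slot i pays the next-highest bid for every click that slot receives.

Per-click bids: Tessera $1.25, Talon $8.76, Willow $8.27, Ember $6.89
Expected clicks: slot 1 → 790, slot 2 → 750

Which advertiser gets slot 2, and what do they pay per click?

Willow; $6.89 per click

Ranked by bid: $8.76 (Talon) > $8.27 (Willow) > $6.89 (Ember) > …
Slot 2 goes to the second-ranked bidder, Willow, who pays the next bid down: $6.89/click.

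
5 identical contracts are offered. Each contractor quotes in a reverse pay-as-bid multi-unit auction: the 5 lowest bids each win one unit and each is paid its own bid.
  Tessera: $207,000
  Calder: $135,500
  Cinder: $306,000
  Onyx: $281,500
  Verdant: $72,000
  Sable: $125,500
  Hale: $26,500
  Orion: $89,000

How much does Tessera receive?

Bids ranked low→high: 26,500 (Hale), 72,000 (Verdant), 89,000 (Orion), 125,500 (Sable), 135,500 (Calder), 207,000 (Tessera), 281,500 (Onyx), …
Winners (5 units): Hale, Verdant, Orion, Sable, Calder.
Tessera does not win → $0.

Tessera is paid $0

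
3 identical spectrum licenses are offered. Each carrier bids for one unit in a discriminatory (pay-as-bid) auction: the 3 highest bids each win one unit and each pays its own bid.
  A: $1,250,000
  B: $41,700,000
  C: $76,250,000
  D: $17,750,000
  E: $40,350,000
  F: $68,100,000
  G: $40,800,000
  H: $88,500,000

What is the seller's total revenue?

Total revenue: $232,850,000

Bids ranked high→low: 88,500,000 (H), 76,250,000 (C), 68,100,000 (F), 41,700,000 (B), 40,800,000 (G), …
Top 3: H, C, F.
Total revenue = 88,500,000 + 76,250,000 + 68,100,000 = $232,850,000.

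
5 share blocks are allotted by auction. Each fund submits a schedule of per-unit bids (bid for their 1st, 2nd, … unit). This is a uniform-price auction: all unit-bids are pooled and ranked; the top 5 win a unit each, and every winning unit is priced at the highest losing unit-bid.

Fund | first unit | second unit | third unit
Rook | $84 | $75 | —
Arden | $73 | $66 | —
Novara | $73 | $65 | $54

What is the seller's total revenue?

All unit-bids, highest first — top 5: 84 (Rook-1), 75 (Rook-2), 73 (Arden-1), 73 (Novara-1), 66 (Arden-2)
Highest rejected unit-bid = $65.
Allocation: Arden 2, Novara 1, Rook 2. Every unit priced at $65.
Revenue = 5 × 65 = $325.

Total revenue: $325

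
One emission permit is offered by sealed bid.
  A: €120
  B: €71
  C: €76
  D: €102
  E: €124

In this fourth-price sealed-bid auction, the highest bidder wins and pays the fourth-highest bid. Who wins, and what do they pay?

Sorting bids: 124 (E) > 120 (A) > 102 (D) > 76 (C) > 71 (B)
E wins; payment is bid #4 in the ranking = €76.

E pays €76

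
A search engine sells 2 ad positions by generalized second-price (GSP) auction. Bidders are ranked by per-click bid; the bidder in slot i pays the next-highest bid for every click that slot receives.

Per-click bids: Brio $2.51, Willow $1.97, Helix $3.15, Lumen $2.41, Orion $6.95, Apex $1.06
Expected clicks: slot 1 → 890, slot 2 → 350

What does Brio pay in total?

Brio pays $0.00

Ranked by bid: $6.95 (Orion) > $3.15 (Helix) > $2.51 (Brio) > …
Brio ranks below slot 2 → no slot, pays nothing.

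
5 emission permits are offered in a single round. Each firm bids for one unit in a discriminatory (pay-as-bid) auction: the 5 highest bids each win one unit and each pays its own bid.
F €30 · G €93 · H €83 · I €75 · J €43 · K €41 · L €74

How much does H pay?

Sorting: 93 (G), 83 (H), 75 (I), 74 (L), 43 (J), 41 (K), 30 (F)
The 5 highest are G, H, I, L, J.
H wins → own bid €83.

H pays €83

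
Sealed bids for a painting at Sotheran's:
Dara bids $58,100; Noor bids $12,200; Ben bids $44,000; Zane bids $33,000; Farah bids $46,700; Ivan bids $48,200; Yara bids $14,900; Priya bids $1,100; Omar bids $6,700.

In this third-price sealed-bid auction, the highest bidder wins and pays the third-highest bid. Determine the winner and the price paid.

Bids in order: 58,100 (Dara) > 48,200 (Ivan) > 46,700 (Farah) > 44,000 (Ben) > 33,000 (Zane) > 14,900 (Yara) > …
Dara is highest; pays the third-highest bid, $46,700.

Dara pays $46,700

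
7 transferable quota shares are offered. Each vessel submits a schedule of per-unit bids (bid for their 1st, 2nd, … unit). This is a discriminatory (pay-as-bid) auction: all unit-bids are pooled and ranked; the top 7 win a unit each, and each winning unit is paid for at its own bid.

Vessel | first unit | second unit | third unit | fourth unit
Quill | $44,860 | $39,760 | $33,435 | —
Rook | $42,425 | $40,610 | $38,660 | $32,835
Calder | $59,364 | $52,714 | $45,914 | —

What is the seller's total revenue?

Pooled unit-bids ranked (top 7): 59,364 (Calder-1), 52,714 (Calder-2), 45,914 (Calder-3), 44,860 (Quill-1), 42,425 (Rook-1), 40,610 (Rook-2), 39,760 (Quill-2)
Next rejected bid: $38,660 (not a price — pay-as-bid).
Each winning unit pays its own bid.
Revenue = 59,364 + 52,714 + 45,914 + 44,860 + 42,425 + 40,610 + 39,760 = $325,647.

Total revenue: $325,647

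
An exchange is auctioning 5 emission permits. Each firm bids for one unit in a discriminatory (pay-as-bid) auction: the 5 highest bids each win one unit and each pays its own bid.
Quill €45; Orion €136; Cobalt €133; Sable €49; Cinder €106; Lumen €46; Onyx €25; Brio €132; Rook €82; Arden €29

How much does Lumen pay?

Sorting: 136 (Orion), 133 (Cobalt), 132 (Brio), 106 (Cinder), 82 (Rook), 49 (Sable), 46 (Lumen), …
Winners (5 units): Orion, Cobalt, Brio, Cinder, Rook.
Lumen does not win → €0.

Lumen pays €0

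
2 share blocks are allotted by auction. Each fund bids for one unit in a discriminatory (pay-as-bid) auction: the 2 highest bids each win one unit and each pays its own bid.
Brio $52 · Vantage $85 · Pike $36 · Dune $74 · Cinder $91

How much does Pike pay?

Pike pays $0

Ordering the bids: 91 (Cinder), 85 (Vantage), 74 (Dune), 52 (Brio), …
Top 2: Cinder, Vantage.
Pike does not win → $0.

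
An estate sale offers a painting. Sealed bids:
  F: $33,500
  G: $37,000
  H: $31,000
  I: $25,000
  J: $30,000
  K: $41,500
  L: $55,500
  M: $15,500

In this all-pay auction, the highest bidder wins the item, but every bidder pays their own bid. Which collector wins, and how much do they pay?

All-pay auction: the highest bidder wins the item, but every bidder pays their own bid.
Bids in order: 55,500 (L) > 41,500 (K) > 37,000 (G) > 33,500 (F) > 31,000 (H) > 30,000 (J) > …
L wins with the top bid; all bids are sunk regardless.

L pays $55,500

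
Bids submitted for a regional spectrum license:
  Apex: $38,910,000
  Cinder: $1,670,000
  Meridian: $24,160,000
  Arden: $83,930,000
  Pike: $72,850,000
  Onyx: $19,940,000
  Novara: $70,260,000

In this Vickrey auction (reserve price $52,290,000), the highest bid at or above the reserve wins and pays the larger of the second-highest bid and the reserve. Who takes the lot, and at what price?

Arden pays $72,850,000

Bids in order: 83,930,000 (Arden) > 72,850,000 (Pike) > 70,260,000 (Novara) > 38,910,000 (Apex) > 24,160,000 (Meridian) > 19,940,000 (Onyx) > …
Arden has the top bid at or above the reserve ($83,930,000).
Second-highest bid $72,850,000 exceeds the reserve $52,290,000 → payment $72,850,000.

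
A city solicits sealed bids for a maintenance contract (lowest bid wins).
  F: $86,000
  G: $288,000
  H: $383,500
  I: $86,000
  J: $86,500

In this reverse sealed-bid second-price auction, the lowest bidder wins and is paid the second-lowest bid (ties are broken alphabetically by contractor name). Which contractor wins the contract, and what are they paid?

Reverse sealed-bid second-price auction: the lowest bidder wins and is paid the second-lowest bid.
Sorting bids: 86,000 (F) < 86,000 (I) < 86,500 (J) < 288,000 (G) < 383,500 (H)
Tie at $86,000 → F wins by tie-break.
F wins with the lowest bid; price is set by the runner-up at $86,000.

F is paid $86,000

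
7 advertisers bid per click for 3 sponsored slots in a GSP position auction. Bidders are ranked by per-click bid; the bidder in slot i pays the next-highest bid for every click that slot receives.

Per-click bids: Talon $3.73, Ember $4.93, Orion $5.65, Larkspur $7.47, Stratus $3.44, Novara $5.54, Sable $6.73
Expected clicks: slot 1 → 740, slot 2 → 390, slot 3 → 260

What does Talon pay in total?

Sorting advertisers: $7.47 (Larkspur) > $6.73 (Sable) > $5.65 (Orion) > $5.54 (Novara) > …
Talon ranks below slot 3 → no slot, pays nothing.

Talon pays $0.00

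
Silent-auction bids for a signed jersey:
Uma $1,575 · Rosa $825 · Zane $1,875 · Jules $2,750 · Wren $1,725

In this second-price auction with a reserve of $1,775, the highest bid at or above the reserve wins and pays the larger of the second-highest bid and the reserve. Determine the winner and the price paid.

Jules pays $1,875

Bids ranked: 2,750 (Jules) > 1,875 (Zane) > 1,725 (Wren) > 1,575 (Uma) > 825 (Rosa)
Highest eligible bid: Jules at $2,750.
max(second-highest $1,875, reserve $1,775) = $1,875; the reserve does not bind.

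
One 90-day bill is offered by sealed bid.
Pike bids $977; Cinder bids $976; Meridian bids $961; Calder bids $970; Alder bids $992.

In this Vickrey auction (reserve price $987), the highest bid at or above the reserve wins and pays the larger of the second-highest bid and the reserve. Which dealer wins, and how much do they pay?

Bids in order: 992 (Alder) > 977 (Pike) > 976 (Cinder) > 970 (Calder) > 961 (Meridian)
Highest eligible bid: Alder at $992.
Second-highest bid $977 is below the reserve $987, so the reserve binds → payment $987.

Alder pays $987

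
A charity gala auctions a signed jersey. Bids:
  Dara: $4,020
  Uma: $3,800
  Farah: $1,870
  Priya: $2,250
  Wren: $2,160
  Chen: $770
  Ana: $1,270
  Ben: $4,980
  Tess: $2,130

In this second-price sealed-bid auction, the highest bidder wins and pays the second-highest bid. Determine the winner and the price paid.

Ben pays $4,020

Sorting bids: 4,980 (Ben) > 4,020 (Dara) > 3,800 (Uma) > 2,250 (Priya) > 2,160 (Wren) > 2,130 (Tess) > …
Ben is highest; pays the second-highest bid, $4,020.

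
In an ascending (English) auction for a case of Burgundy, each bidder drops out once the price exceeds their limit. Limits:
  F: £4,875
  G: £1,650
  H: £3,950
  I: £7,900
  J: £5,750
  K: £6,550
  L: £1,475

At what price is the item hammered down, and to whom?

I wins at £6,550

Limits ranked: 7,900 (I) > 6,550 (K) > 5,750 (J) > 4,875 (F) > 3,950 (H) > 1,650 (G) > …
Once the price passes £6,550, only I is left; the hammer falls at K's limit of £6,550.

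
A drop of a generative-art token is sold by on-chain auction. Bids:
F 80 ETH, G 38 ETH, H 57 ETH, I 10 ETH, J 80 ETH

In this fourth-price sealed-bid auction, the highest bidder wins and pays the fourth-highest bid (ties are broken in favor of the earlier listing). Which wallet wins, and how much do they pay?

Fourth-price sealed-bid auction: the highest bidder wins and pays the fourth-highest bid.
Bids ranked: 80 (F) > 80 (J) > 57 (H) > 38 (G) > 10 (I)
Tie at 80 ETH → F wins by tie-break.
F is highest; pays the fourth-highest bid, 38 ETH.

F pays 38 ETH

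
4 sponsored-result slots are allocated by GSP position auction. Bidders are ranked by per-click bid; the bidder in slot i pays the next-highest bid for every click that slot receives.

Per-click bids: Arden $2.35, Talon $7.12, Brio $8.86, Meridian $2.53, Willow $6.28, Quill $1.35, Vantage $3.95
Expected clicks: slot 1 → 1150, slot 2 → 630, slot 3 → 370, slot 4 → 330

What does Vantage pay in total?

Vantage pays $834.90

Ranked by bid: $8.86 (Brio) > $7.12 (Talon) > $6.28 (Willow) > $3.95 (Vantage) > $2.53 (Meridian) > …
Vantage holds slot 4 → pays next bid $2.53 × 330 clicks = $834.90.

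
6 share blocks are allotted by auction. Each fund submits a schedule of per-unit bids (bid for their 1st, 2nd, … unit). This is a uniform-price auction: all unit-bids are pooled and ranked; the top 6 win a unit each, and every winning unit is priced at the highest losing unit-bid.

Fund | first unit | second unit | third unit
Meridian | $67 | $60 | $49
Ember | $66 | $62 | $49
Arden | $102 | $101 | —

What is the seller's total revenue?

Total revenue: $294

Merging the schedules and taking the best 6: 102 (Arden-1), 101 (Arden-2), 67 (Meridian-1), 66 (Ember-1), 62 (Ember-2), 60 (Meridian-2)
First bid not allocated: $49.
Allocation: Arden 2, Ember 2, Meridian 2. Every unit priced at $49.
Revenue = 6 × 49 = $294.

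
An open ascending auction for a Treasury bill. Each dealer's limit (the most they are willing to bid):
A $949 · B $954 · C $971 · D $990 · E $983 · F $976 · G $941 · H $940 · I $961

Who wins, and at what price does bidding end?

Rule: the price rises until one bidder remains; the winner pays the price at which the last rival dropped out.
Limits ranked: 990 (D) > 983 (E) > 976 (F) > 971 (C) > 961 (I) > 954 (B) > …
Once the price passes $983, only D is left; the hammer falls at E's limit of $983.

D wins at $983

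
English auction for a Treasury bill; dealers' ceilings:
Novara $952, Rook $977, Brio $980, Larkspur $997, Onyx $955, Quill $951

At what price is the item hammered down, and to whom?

Larkspur wins at $980

Ascending (English) auction: the price rises until one bidder remains; the winner pays the price at which the last rival dropped out.
Sorting limits: 997 (Larkspur) > 980 (Brio) > 977 (Rook) > 955 (Onyx) > 952 (Novara) > 951 (Quill)
Once the price passes $980, only Larkspur is left; the hammer falls at Brio's limit of $980.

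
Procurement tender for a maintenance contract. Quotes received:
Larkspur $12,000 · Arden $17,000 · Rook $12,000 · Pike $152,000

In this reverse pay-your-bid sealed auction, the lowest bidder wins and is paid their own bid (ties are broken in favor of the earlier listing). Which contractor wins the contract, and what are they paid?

Larkspur is paid $12,000

Rule: the lowest bidder wins and is paid their own bid.
Sorting bids: 12,000 (Larkspur) < 12,000 (Rook) < 17,000 (Arden) < 152,000 (Pike)
Larkspur and Rook tie at $12,000; tie-break gives it to Larkspur.
Larkspur has the lowest bid and is paid exactly that: $12,000.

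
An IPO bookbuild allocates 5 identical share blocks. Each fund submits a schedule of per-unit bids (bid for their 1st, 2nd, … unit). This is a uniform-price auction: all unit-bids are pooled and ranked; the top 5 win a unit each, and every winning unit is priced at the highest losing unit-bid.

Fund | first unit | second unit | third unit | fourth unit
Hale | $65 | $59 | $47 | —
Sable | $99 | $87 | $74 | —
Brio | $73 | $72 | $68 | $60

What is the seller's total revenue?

Total revenue: $340

Pooled unit-bids ranked (top 5): 99 (Sable-1), 87 (Sable-2), 74 (Sable-3), 73 (Brio-1), 72 (Brio-2)
Highest rejected unit-bid = $68.
Allocation: Brio 2, Sable 3. Every unit priced at $68.
Revenue = 5 × 68 = $340.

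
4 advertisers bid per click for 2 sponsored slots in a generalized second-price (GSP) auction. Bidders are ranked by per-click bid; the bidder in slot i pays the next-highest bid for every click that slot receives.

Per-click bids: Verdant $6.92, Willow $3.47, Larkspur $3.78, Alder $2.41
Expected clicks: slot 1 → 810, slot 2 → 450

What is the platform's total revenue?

Per-click bids in order: $6.92 (Verdant) > $3.78 (Larkspur) > $3.47 (Willow) > …
Slot 1: Verdant pays $3.78 × 810 = $3061.80
Slot 2: Larkspur pays $3.47 × 450 = $1561.50
Total = $4623.30

Total revenue: $4623.30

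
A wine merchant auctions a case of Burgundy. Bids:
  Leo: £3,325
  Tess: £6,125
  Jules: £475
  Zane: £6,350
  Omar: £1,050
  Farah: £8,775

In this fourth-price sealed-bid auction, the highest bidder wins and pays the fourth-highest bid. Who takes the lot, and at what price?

Fourth-price sealed-bid auction: the highest bidder wins and pays the fourth-highest bid.
Bids ranked: 8,775 (Farah) > 6,350 (Zane) > 6,125 (Tess) > 3,325 (Leo) > 1,050 (Omar) > 475 (Jules)
Farah is highest; pays the fourth-highest bid, £3,325.

Farah pays £3,325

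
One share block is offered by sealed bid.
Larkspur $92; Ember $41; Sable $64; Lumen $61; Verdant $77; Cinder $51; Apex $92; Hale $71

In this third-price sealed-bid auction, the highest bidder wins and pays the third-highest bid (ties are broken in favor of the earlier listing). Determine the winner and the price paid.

Larkspur pays $77

Sorting bids: 92 (Larkspur) > 92 (Apex) > 77 (Verdant) > 71 (Hale) > 64 (Sable) > 61 (Lumen) > …
Larkspur and Apex tie at $92; tie-break gives it to Larkspur.
Larkspur is highest; pays the third-highest bid, $77.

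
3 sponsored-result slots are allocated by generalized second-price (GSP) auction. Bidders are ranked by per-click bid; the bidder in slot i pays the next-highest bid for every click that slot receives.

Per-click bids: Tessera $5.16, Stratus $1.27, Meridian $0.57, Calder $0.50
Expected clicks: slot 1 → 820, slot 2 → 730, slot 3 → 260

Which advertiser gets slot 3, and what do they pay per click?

Meridian; $0.50 per click

Ranked by bid: $5.16 (Tessera) > $1.27 (Stratus) > $0.57 (Meridian) > $0.50 (Calder)
Slot 3 goes to the third-ranked bidder, Meridian, who pays the next bid down: $0.50/click.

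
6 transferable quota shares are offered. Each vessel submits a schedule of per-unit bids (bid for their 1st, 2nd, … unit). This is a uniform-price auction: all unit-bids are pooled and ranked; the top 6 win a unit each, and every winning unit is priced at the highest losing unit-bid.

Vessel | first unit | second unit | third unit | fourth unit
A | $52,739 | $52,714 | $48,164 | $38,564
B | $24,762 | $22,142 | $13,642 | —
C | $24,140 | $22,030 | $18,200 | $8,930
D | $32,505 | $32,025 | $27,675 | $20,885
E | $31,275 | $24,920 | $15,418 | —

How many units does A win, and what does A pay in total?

All unit-bids, highest first — top 6: 52,739 (A-1), 52,714 (A-2), 48,164 (A-3), 38,564 (A-4), 32,505 (D-1), 32,025 (D-2)
First bid not allocated: $31,275.
A wins 4 unit(s) at $31,275 each.

A: 4 units, pays $125,100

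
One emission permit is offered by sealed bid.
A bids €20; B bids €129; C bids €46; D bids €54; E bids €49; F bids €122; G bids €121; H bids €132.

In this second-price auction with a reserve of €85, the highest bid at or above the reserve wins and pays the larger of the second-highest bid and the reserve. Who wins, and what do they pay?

Sorting bids: 132 (H) > 129 (B) > 122 (F) > 121 (G) > 54 (D) > 49 (E) > …
Highest eligible bid: H at €132.
max(second-highest €129, reserve €85) = €129; the reserve does not bind.

H pays €129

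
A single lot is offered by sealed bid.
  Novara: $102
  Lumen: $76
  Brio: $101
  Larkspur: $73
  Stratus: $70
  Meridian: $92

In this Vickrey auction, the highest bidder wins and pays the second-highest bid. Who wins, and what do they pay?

Vickrey auction: the highest bidder wins and pays the second-highest bid.
Bids ranked: 102 (Novara) > 101 (Brio) > 92 (Meridian) > 76 (Lumen) > 73 (Larkspur) > 70 (Stratus)
Novara is highest; pays the second-highest bid, $101.

Novara pays $101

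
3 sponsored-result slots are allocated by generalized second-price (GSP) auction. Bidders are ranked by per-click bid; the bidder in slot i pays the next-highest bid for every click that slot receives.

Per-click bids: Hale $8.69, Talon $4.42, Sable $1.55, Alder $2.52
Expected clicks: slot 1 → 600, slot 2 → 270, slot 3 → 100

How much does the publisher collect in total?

Sorting advertisers: $8.69 (Hale) > $4.42 (Talon) > $2.52 (Alder) > $1.55 (Sable)
Slot 1: Hale pays $4.42 × 600 = $2652.00
Slot 2: Talon pays $2.52 × 270 = $680.40
Slot 3: Alder pays $1.55 × 100 = $155.00
Total = $3487.40

Total revenue: $3487.40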